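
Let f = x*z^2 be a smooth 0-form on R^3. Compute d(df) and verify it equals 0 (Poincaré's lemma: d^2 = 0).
d(df) = 0

Step 1: df = sum_i (∂f/∂x_i) dx_i = (z^2) dx + (0) dy + (2*x*z) dz.
Step 2: Apply d again. Using the 1-form formula, the coefficient of dx ∧ dy in d(df) is ∂^2 f/∂x ∂y - ∂^2 f/∂y ∂x = (0) - (0) = 0 (equality of mixed partials for smooth f).
Similarly for dx ∧ dz and dy ∧ dz — all coefficients vanish. So d(df) = 0.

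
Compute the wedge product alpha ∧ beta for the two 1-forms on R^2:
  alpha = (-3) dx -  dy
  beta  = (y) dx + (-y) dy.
alpha ∧ beta = (4*y) dx ∧ dy

Distribute the wedge, using dx_i ∧ dx_j = -dx_j ∧ dx_i and dx_i ∧ dx_i = 0. For each pair (i, j) with i < j, the coefficient of dx_i ∧ dx_j in alpha ∧ beta is (alpha_i * beta_j - alpha_j * beta_i). Collecting: alpha ∧ beta = (4*y) dx ∧ dy.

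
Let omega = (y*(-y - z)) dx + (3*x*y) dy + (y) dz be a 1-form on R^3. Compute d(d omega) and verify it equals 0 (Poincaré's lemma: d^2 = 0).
d(d omega) = 0

Step 1: d omega = sum_{i<j} (∂f_j/∂x_i - ∂f_i/∂x_j) dx_i ∧ dx_j:
  coeff of dx ∧ dy: 5*y + z
  coeff of dx ∧ dz: y
  coeff of dy ∧ dz: 1
Step 2: Apply d again to each 2-form coefficient. The only possible 3-form in R^3 is dx ∧ dy ∧ dz, with coefficient
  ∂(coeff of dy∧dz)/∂x - ∂(coeff of dx∧dz)/∂y + ∂(coeff of dx∧dy)/∂z
  = ∂/∂x (1) - ∂/∂y (y) + ∂/∂z (5*y + z).
Each of these terms simplifies to sums of mixed partials that cancel in pairs. The result is 0 (by equality of mixed partials for smooth functions — Schwarz / Clairaut).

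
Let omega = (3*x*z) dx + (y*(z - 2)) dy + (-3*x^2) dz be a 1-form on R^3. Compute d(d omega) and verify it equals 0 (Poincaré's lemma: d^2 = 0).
d(d omega) = 0

Step 1: d omega = sum_{i<j} (∂f_j/∂x_i - ∂f_i/∂x_j) dx_i ∧ dx_j:
  coeff of dx ∧ dy: 0
  coeff of dx ∧ dz: -9*x
  coeff of dy ∧ dz: -y
Step 2: Apply d again to each 2-form coefficient. The only possible 3-form in R^3 is dx ∧ dy ∧ dz, with coefficient
  ∂(coeff of dy∧dz)/∂x - ∂(coeff of dx∧dz)/∂y + ∂(coeff of dx∧dy)/∂z
  = ∂/∂x (-y) - ∂/∂y (-9*x) + ∂/∂z (0).
Each of these terms simplifies to sums of mixed partials that cancel in pairs. The result is 0 (by equality of mixed partials for smooth functions — Schwarz / Clairaut).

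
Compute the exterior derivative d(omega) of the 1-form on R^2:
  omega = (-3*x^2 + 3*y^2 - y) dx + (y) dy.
d(omega) = (1 - 6*y) dx ∧ dy

For a 1-form omega = sum_i f_i dx_i, the exterior derivative is
  d(omega) = sum_{i < j} (∂f_j/∂x_i - ∂f_i/∂x_j) dx_i ∧ dx_j.
  coefficient of dx ∧ dy: ∂f_2/∂x - ∂f_1/∂y = ∂(y)/∂x - ∂(-3*x^2 + 3*y^2 - y)/∂y = 1 - 6*y
Assembling: d(omega) = (1 - 6*y) dx ∧ dy.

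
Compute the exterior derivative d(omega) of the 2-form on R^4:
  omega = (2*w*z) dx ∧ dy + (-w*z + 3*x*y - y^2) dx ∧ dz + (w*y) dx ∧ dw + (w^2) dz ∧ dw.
d(omega) = (2*w - 3*x + 2*y) dx ∧ dy ∧ dz + (-w + 2*z) dx ∧ dy ∧ dw + (-z) dx ∧ dz ∧ dw

For a 2-form omega = sum_{i<j} g_{ij} dx_i ∧ dx_j, the exterior derivative is
  d(omega) = sum_{i<j} d(g_{ij}) ∧ dx_i ∧ dx_j = sum_{i<j, k} (∂g_{ij}/∂x_k) dx_k ∧ dx_i ∧ dx_j.
Expand each term, using dx_k ∧ dx_i ∧ dx_j = sgn(permutation) dx_{(a)} ∧ dx_{(b)} ∧ dx_{(c)} with (a < b < c) sorted:
  d(2*w*z) includes (∂/∂z)(2*w*z) dz = (2*w) dz, which multiplied by dx ∧ dy gives (2*w) dx ∧ dy ∧ dz
  d(2*w*z) includes (∂/∂w)(2*w*z) dw = (2*z) dw, which multiplied by dx ∧ dy gives (2*z) dx ∧ dy ∧ dw
  d(-w*z + 3*x*y - y^2) includes (∂/∂y)(-w*z + 3*x*y - y^2) dy = (3*x - 2*y) dy, which multiplied by dx ∧ dz gives (-3*x + 2*y) dx ∧ dy ∧ dz
  d(-w*z + 3*x*y - y^2) includes (∂/∂w)(-w*z + 3*x*y - y^2) dw = (-z) dw, which multiplied by dx ∧ dz gives (-z) dx ∧ dz ∧ dw
  d(w*y) includes (∂/∂y)(w*y) dy = (w) dy, which multiplied by dx ∧ dw gives (-w) dx ∧ dy ∧ dw
Collecting like 3-forms: d(omega) = (2*w - 3*x + 2*y) dx ∧ dy ∧ dz + (-w + 2*z) dx ∧ dy ∧ dw + (-z) dx ∧ dz ∧ dw.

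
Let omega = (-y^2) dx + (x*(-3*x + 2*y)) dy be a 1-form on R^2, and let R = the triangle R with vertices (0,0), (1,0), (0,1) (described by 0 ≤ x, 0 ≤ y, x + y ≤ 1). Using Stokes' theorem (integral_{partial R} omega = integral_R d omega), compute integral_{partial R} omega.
integral_(partial R) omega = -1/3

Stokes: integral_partial_R omega = integral_R d omega with d omega = (∂Q/∂x - ∂P/∂y) dx ∧ dy.
  ∂Q/∂x = -6*x + 2*y
  ∂P/∂y = -2*y
  integrand = ∂Q/∂x - ∂P/∂y = -6*x + 4*y.
Integrating over R: integral_0^1 integral_0^{1-x} (-6*x + 4*y) dy dx = -1/3.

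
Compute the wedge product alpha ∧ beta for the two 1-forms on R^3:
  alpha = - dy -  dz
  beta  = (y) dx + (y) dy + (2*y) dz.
alpha ∧ beta = (y) dx ∧ dy + (-y) dy ∧ dz + (y) dx ∧ dz

Distribute the wedge, using dx_i ∧ dx_j = -dx_j ∧ dx_i and dx_i ∧ dx_i = 0. For each pair (i, j) with i < j, the coefficient of dx_i ∧ dx_j in alpha ∧ beta is (alpha_i * beta_j - alpha_j * beta_i). Collecting: alpha ∧ beta = (y) dx ∧ dy + (-y) dy ∧ dz + (y) dx ∧ dz.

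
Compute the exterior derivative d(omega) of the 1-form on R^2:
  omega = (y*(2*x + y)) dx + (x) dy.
d(omega) = (-2*x - 2*y + 1) dx ∧ dy

For a 1-form omega = sum_i f_i dx_i, the exterior derivative is
  d(omega) = sum_{i < j} (∂f_j/∂x_i - ∂f_i/∂x_j) dx_i ∧ dx_j.
  coefficient of dx ∧ dy: ∂f_2/∂x - ∂f_1/∂y = ∂(x)/∂x - ∂(y*(2*x + y))/∂y = -2*x - 2*y + 1
Assembling: d(omega) = (-2*x - 2*y + 1) dx ∧ dy.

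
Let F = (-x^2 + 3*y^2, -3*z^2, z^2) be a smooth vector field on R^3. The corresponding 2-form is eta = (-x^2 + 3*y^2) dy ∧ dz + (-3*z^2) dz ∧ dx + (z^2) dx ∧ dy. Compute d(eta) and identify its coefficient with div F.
d(eta) = (-2*x + 2*z) dx ∧ dy ∧ dz; div F = -2*x + 2*z

For a 2-form in R^3 of the form above, applying d gives a 3-form with coefficient ∂P/∂x + ∂Q/∂y + ∂R/∂z:
  ∂P/∂x = -2*x
  ∂Q/∂y = 0
  ∂R/∂z = 2*z
Sum = -2*x + 2*z, which is exactly div F.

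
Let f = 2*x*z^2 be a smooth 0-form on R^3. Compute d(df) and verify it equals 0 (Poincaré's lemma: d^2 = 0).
d(df) = 0

Step 1: df = sum_i (∂f/∂x_i) dx_i = (2*z^2) dx + (0) dy + (4*x*z) dz.
Step 2: Apply d again. Using the 1-form formula, the coefficient of dx ∧ dy in d(df) is ∂^2 f/∂x ∂y - ∂^2 f/∂y ∂x = (0) - (0) = 0 (equality of mixed partials for smooth f).
Similarly for dx ∧ dz and dy ∧ dz — all coefficients vanish. So d(df) = 0.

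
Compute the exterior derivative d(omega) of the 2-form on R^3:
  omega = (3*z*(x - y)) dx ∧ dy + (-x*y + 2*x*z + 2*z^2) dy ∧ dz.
d(omega) = (3*x - 4*y + 2*z) dx ∧ dy ∧ dz

For a 2-form omega = sum_{i<j} g_{ij} dx_i ∧ dx_j, the exterior derivative is
  d(omega) = sum_{i<j} d(g_{ij}) ∧ dx_i ∧ dx_j = sum_{i<j, k} (∂g_{ij}/∂x_k) dx_k ∧ dx_i ∧ dx_j.
Expand each term, using dx_k ∧ dx_i ∧ dx_j = sgn(permutation) dx_{(a)} ∧ dx_{(b)} ∧ dx_{(c)} with (a < b < c) sorted:
  d(3*z*(x - y)) includes (∂/∂z)(3*z*(x - y)) dz = (3*x - 3*y) dz, which multiplied by dx ∧ dy gives (3*x - 3*y) dx ∧ dy ∧ dz
  d(-x*y + 2*x*z + 2*z^2) includes (∂/∂x)(-x*y + 2*x*z + 2*z^2) dx = (-y + 2*z) dx, which multiplied by dy ∧ dz gives (-y + 2*z) dx ∧ dy ∧ dz
Collecting like 3-forms: d(omega) = (3*x - 4*y + 2*z) dx ∧ dy ∧ dz.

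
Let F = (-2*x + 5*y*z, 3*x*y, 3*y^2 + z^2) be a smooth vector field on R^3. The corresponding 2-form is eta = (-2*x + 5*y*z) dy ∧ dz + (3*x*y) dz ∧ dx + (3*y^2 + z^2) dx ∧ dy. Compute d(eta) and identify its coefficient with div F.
d(eta) = (3*x + 2*z - 2) dx ∧ dy ∧ dz; div F = 3*x + 2*z - 2

For a 2-form in R^3 of the form above, applying d gives a 3-form with coefficient ∂P/∂x + ∂Q/∂y + ∂R/∂z:
  ∂P/∂x = -2
  ∂Q/∂y = 3*x
  ∂R/∂z = 2*z
Sum = 3*x + 2*z - 2, which is exactly div F.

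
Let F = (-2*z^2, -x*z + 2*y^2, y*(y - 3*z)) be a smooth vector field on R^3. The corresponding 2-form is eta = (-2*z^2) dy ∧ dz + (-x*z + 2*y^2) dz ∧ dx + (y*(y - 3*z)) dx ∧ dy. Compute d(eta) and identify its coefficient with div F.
d(eta) = (y) dx ∧ dy ∧ dz; div F = y

For a 2-form in R^3 of the form above, applying d gives a 3-form with coefficient ∂P/∂x + ∂Q/∂y + ∂R/∂z:
  ∂P/∂x = 0
  ∂Q/∂y = 4*y
  ∂R/∂z = -3*y
Sum = y, which is exactly div F.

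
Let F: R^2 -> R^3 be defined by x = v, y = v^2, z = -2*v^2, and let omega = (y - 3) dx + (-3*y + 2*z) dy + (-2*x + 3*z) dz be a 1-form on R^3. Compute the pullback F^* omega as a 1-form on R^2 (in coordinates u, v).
F^* omega = (10*v^3 + 9*v^2 - 3) dv

Using F^*(f dg) = (f ∘ F) d(g ∘ F), substitute each coordinate x_i by F_i(u, v) in f_i, and replace dx_i by d F_i = (∂F_i/∂u) du + (∂F_i/∂v) dv.
  For the x component: f_1(F) = v^2 - 3; d F_1 = (0) du + (1) dv
  For the y component: f_2(F) = -7*v^2; d F_2 = (0) du + (2*v) dv
  For the z component: f_3(F) = 2*v*(-3*v - 1); d F_3 = (0) du + (-4*v) dv
Combining and collecting du, dv coefficients:
  coeff of du: 0
  coeff of dv: 10*v^3 + 9*v^2 - 3
F^* omega = (10*v^3 + 9*v^2 - 3) dv.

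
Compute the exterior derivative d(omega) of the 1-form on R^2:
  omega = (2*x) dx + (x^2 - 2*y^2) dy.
d(omega) = (2*x) dx ∧ dy

For a 1-form omega = sum_i f_i dx_i, the exterior derivative is
  d(omega) = sum_{i < j} (∂f_j/∂x_i - ∂f_i/∂x_j) dx_i ∧ dx_j.
  coefficient of dx ∧ dy: ∂f_2/∂x - ∂f_1/∂y = ∂(x^2 - 2*y^2)/∂x - ∂(2*x)/∂y = 2*x
Assembling: d(omega) = (2*x) dx ∧ dy.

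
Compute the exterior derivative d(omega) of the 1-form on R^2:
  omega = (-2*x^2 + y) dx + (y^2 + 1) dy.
d(omega) = (-1) dx ∧ dy

For a 1-form omega = sum_i f_i dx_i, the exterior derivative is
  d(omega) = sum_{i < j} (∂f_j/∂x_i - ∂f_i/∂x_j) dx_i ∧ dx_j.
  coefficient of dx ∧ dy: ∂f_2/∂x - ∂f_1/∂y = ∂(y^2 + 1)/∂x - ∂(-2*x^2 + y)/∂y = -1
Assembling: d(omega) = (-1) dx ∧ dy.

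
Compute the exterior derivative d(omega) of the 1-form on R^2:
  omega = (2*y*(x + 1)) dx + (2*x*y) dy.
d(omega) = (-2*x + 2*y - 2) dx ∧ dy

For a 1-form omega = sum_i f_i dx_i, the exterior derivative is
  d(omega) = sum_{i < j} (∂f_j/∂x_i - ∂f_i/∂x_j) dx_i ∧ dx_j.
  coefficient of dx ∧ dy: ∂f_2/∂x - ∂f_1/∂y = ∂(2*x*y)/∂x - ∂(2*y*(x + 1))/∂y = -2*x + 2*y - 2
Assembling: d(omega) = (-2*x + 2*y - 2) dx ∧ dy.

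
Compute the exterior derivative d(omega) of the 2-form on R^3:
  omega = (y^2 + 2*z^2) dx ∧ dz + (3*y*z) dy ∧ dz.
d(omega) = (-2*y) dx ∧ dy ∧ dz

For a 2-form omega = sum_{i<j} g_{ij} dx_i ∧ dx_j, the exterior derivative is
  d(omega) = sum_{i<j} d(g_{ij}) ∧ dx_i ∧ dx_j = sum_{i<j, k} (∂g_{ij}/∂x_k) dx_k ∧ dx_i ∧ dx_j.
Expand each term, using dx_k ∧ dx_i ∧ dx_j = sgn(permutation) dx_{(a)} ∧ dx_{(b)} ∧ dx_{(c)} with (a < b < c) sorted:
  d(y^2 + 2*z^2) includes (∂/∂y)(y^2 + 2*z^2) dy = (2*y) dy, which multiplied by dx ∧ dz gives (-2*y) dx ∧ dy ∧ dz
Collecting like 3-forms: d(omega) = (-2*y) dx ∧ dy ∧ dz.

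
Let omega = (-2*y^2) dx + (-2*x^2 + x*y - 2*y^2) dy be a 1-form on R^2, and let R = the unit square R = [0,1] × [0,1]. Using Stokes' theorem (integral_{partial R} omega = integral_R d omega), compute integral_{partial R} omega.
integral_(partial R) omega = 1/2

Stokes: integral_partial_R omega = integral_R d omega with d omega = (∂Q/∂x - ∂P/∂y) dx ∧ dy.
  ∂Q/∂x = -4*x + y
  ∂P/∂y = -4*y
  integrand = ∂Q/∂x - ∂P/∂y = -4*x + 5*y.
Integrating over R: integral_0^1 integral_0^1 (-4*x + 5*y) dx dy = 1/2.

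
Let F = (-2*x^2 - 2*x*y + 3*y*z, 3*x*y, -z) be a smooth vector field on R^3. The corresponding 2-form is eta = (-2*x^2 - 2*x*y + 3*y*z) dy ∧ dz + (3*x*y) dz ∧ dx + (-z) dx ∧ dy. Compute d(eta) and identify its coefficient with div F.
d(eta) = (-x - 2*y - 1) dx ∧ dy ∧ dz; div F = -x - 2*y - 1

For a 2-form in R^3 of the form above, applying d gives a 3-form with coefficient ∂P/∂x + ∂Q/∂y + ∂R/∂z:
  ∂P/∂x = -4*x - 2*y
  ∂Q/∂y = 3*x
  ∂R/∂z = -1
Sum = -x - 2*y - 1, which is exactly div F.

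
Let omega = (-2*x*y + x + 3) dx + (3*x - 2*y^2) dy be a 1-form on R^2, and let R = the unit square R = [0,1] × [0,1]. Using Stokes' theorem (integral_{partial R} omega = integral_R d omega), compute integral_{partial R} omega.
integral_(partial R) omega = 4

Stokes: integral_partial_R omega = integral_R d omega with d omega = (∂Q/∂x - ∂P/∂y) dx ∧ dy.
  ∂Q/∂x = 3
  ∂P/∂y = -2*x
  integrand = ∂Q/∂x - ∂P/∂y = 2*x + 3.
Integrating over R: integral_0^1 integral_0^1 (2*x + 3) dx dy = 4.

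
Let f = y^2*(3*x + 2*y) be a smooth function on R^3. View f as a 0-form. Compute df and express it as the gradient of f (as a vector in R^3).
df = (3*y^2) dx + (6*y*(x + y)) dy + (0) dz; grad f = (3*y^2, 6*y*(x + y), 0)

For a 0-form f, d f = (∂f/∂x) dx + (∂f/∂y) dy + (∂f/∂z) dz. The components of the vector representation are exactly the entries of grad f in Cartesian coordinates:
  ∂f/∂x = 3*y^2
  ∂f/∂y = 6*y*(x + y)
  ∂f/∂z = 0.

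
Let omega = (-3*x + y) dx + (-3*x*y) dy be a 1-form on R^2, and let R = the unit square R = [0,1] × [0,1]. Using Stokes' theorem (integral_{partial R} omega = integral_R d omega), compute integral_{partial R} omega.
integral_(partial R) omega = -5/2

Stokes: integral_partial_R omega = integral_R d omega with d omega = (∂Q/∂x - ∂P/∂y) dx ∧ dy.
  ∂Q/∂x = -3*y
  ∂P/∂y = 1
  integrand = ∂Q/∂x - ∂P/∂y = -3*y - 1.
Integrating over R: integral_0^1 integral_0^1 (-3*y - 1) dx dy = -5/2.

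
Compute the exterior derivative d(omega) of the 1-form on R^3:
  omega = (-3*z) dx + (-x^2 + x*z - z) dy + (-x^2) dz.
d(omega) = (-2*x + z) dx ∧ dy + (3 - 2*x) dx ∧ dz + (1 - x) dy ∧ dz

For a 1-form omega = sum_i f_i dx_i, the exterior derivative is
  d(omega) = sum_{i < j} (∂f_j/∂x_i - ∂f_i/∂x_j) dx_i ∧ dx_j.
  coefficient of dx ∧ dy: ∂f_2/∂x - ∂f_1/∂y = ∂(-x^2 + x*z - z)/∂x - ∂(-3*z)/∂y = -2*x + z
  coefficient of dx ∧ dz: ∂f_3/∂x - ∂f_1/∂z = ∂(-x^2)/∂x - ∂(-3*z)/∂z = 3 - 2*x
  coefficient of dy ∧ dz: ∂f_3/∂y - ∂f_2/∂z = ∂(-x^2)/∂y - ∂(-x^2 + x*z - z)/∂z = 1 - x
Assembling: d(omega) = (-2*x + z) dx ∧ dy + (3 - 2*x) dx ∧ dz + (1 - x) dy ∧ dz.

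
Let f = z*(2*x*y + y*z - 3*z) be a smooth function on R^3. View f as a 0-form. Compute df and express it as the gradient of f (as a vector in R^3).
df = (2*y*z) dx + (z*(2*x + z)) dy + (2*x*y + 2*y*z - 6*z) dz; grad f = (2*y*z, z*(2*x + z), 2*x*y + 2*y*z - 6*z)

For a 0-form f, d f = (∂f/∂x) dx + (∂f/∂y) dy + (∂f/∂z) dz. The components of the vector representation are exactly the entries of grad f in Cartesian coordinates:
  ∂f/∂x = 2*y*z
  ∂f/∂y = z*(2*x + z)
  ∂f/∂z = 2*x*y + 2*y*z - 6*z.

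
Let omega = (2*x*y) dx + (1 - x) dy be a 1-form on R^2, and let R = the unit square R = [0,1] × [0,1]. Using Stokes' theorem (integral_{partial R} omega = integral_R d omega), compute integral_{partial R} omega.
integral_(partial R) omega = -2

Stokes: integral_partial_R omega = integral_R d omega with d omega = (∂Q/∂x - ∂P/∂y) dx ∧ dy.
  ∂Q/∂x = -1
  ∂P/∂y = 2*x
  integrand = ∂Q/∂x - ∂P/∂y = -2*x - 1.
Integrating over R: integral_0^1 integral_0^1 (-2*x - 1) dx dy = -2.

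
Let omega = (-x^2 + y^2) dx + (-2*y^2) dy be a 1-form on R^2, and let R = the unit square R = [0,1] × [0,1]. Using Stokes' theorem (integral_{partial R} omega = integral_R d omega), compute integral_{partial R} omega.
integral_(partial R) omega = -1

Stokes: integral_partial_R omega = integral_R d omega with d omega = (∂Q/∂x - ∂P/∂y) dx ∧ dy.
  ∂Q/∂x = 0
  ∂P/∂y = 2*y
  integrand = ∂Q/∂x - ∂P/∂y = -2*y.
Integrating over R: integral_0^1 integral_0^1 (-2*y) dx dy = -1.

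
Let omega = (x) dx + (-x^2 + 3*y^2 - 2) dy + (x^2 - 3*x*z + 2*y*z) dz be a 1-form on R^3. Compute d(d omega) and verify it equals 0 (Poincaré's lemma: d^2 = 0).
d(d omega) = 0

Step 1: d omega = sum_{i<j} (∂f_j/∂x_i - ∂f_i/∂x_j) dx_i ∧ dx_j:
  coeff of dx ∧ dy: -2*x
  coeff of dx ∧ dz: 2*x - 3*z
  coeff of dy ∧ dz: 2*z
Step 2: Apply d again to each 2-form coefficient. The only possible 3-form in R^3 is dx ∧ dy ∧ dz, with coefficient
  ∂(coeff of dy∧dz)/∂x - ∂(coeff of dx∧dz)/∂y + ∂(coeff of dx∧dy)/∂z
  = ∂/∂x (2*z) - ∂/∂y (2*x - 3*z) + ∂/∂z (-2*x).
Each of these terms simplifies to sums of mixed partials that cancel in pairs. The result is 0 (by equality of mixed partials for smooth functions — Schwarz / Clairaut).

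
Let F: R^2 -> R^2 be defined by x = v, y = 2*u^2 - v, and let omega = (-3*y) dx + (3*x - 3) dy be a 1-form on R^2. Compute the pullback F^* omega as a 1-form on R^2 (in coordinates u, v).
F^* omega = (12*u*(v - 1)) du + (3 - 6*u^2) dv

Using F^*(f dg) = (f ∘ F) d(g ∘ F), substitute each coordinate x_i by F_i(u, v) in f_i, and replace dx_i by d F_i = (∂F_i/∂u) du + (∂F_i/∂v) dv.
  For the x component: f_1(F) = -6*u^2 + 3*v; d F_1 = (0) du + (1) dv
  For the y component: f_2(F) = 3*v - 3; d F_2 = (4*u) du + (-1) dv
Combining and collecting du, dv coefficients:
  coeff of du: 12*u*(v - 1)
  coeff of dv: 3 - 6*u^2
F^* omega = (12*u*(v - 1)) du + (3 - 6*u^2) dv.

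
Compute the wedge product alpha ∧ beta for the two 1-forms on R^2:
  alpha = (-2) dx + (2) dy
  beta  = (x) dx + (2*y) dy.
alpha ∧ beta = (-2*x - 4*y) dx ∧ dy

Distribute the wedge, using dx_i ∧ dx_j = -dx_j ∧ dx_i and dx_i ∧ dx_i = 0. For each pair (i, j) with i < j, the coefficient of dx_i ∧ dx_j in alpha ∧ beta is (alpha_i * beta_j - alpha_j * beta_i). Collecting: alpha ∧ beta = (-2*x - 4*y) dx ∧ dy.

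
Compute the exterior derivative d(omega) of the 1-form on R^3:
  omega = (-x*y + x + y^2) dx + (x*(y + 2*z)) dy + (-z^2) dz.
d(omega) = (x - y + 2*z) dx ∧ dy + (-2*x) dy ∧ dz

For a 1-form omega = sum_i f_i dx_i, the exterior derivative is
  d(omega) = sum_{i < j} (∂f_j/∂x_i - ∂f_i/∂x_j) dx_i ∧ dx_j.
  coefficient of dx ∧ dy: ∂f_2/∂x - ∂f_1/∂y = ∂(x*(y + 2*z))/∂x - ∂(-x*y + x + y^2)/∂y = x - y + 2*z
  coefficient of dy ∧ dz: ∂f_3/∂y - ∂f_2/∂z = ∂(-z^2)/∂y - ∂(x*(y + 2*z))/∂z = -2*x
Assembling: d(omega) = (x - y + 2*z) dx ∧ dy + (-2*x) dy ∧ dz.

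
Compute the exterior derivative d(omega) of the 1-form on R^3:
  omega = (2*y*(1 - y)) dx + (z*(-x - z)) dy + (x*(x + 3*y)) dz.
d(omega) = (4*y - z - 2) dx ∧ dy + (2*x + 3*y) dx ∧ dz + (4*x + 2*z) dy ∧ dz

For a 1-form omega = sum_i f_i dx_i, the exterior derivative is
  d(omega) = sum_{i < j} (∂f_j/∂x_i - ∂f_i/∂x_j) dx_i ∧ dx_j.
  coefficient of dx ∧ dy: ∂f_2/∂x - ∂f_1/∂y = ∂(z*(-x - z))/∂x - ∂(2*y*(1 - y))/∂y = 4*y - z - 2
  coefficient of dx ∧ dz: ∂f_3/∂x - ∂f_1/∂z = ∂(x*(x + 3*y))/∂x - ∂(2*y*(1 - y))/∂z = 2*x + 3*y
  coefficient of dy ∧ dz: ∂f_3/∂y - ∂f_2/∂z = ∂(x*(x + 3*y))/∂y - ∂(z*(-x - z))/∂z = 4*x + 2*z
Assembling: d(omega) = (4*y - z - 2) dx ∧ dy + (2*x + 3*y) dx ∧ dz + (4*x + 2*z) dy ∧ dz.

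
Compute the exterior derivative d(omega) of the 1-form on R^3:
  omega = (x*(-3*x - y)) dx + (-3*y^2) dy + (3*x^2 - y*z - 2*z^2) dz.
d(omega) = (x) dx ∧ dy + (6*x) dx ∧ dz + (-z) dy ∧ dz

For a 1-form omega = sum_i f_i dx_i, the exterior derivative is
  d(omega) = sum_{i < j} (∂f_j/∂x_i - ∂f_i/∂x_j) dx_i ∧ dx_j.
  coefficient of dx ∧ dy: ∂f_2/∂x - ∂f_1/∂y = ∂(-3*y^2)/∂x - ∂(x*(-3*x - y))/∂y = x
  coefficient of dx ∧ dz: ∂f_3/∂x - ∂f_1/∂z = ∂(3*x^2 - y*z - 2*z^2)/∂x - ∂(x*(-3*x - y))/∂z = 6*x
  coefficient of dy ∧ dz: ∂f_3/∂y - ∂f_2/∂z = ∂(3*x^2 - y*z - 2*z^2)/∂y - ∂(-3*y^2)/∂z = -z
Assembling: d(omega) = (x) dx ∧ dy + (6*x) dx ∧ dz + (-z) dy ∧ dz.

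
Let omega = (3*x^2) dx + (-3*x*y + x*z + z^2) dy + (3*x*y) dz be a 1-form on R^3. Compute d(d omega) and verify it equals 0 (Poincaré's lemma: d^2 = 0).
d(d omega) = 0

Step 1: d omega = sum_{i<j} (∂f_j/∂x_i - ∂f_i/∂x_j) dx_i ∧ dx_j:
  coeff of dx ∧ dy: -3*y + z
  coeff of dx ∧ dz: 3*y
  coeff of dy ∧ dz: 2*x - 2*z
Step 2: Apply d again to each 2-form coefficient. The only possible 3-form in R^3 is dx ∧ dy ∧ dz, with coefficient
  ∂(coeff of dy∧dz)/∂x - ∂(coeff of dx∧dz)/∂y + ∂(coeff of dx∧dy)/∂z
  = ∂/∂x (2*x - 2*z) - ∂/∂y (3*y) + ∂/∂z (-3*y + z).
Each of these terms simplifies to sums of mixed partials that cancel in pairs. The result is 0 (by equality of mixed partials for smooth functions — Schwarz / Clairaut).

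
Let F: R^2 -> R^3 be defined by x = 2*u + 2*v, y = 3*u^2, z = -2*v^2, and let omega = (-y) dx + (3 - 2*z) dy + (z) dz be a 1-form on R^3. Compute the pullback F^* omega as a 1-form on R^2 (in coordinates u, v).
F^* omega = (6*u*(-u + 4*v^2 + 3)) du + (-6*u^2 + 8*v^3) dv

Using F^*(f dg) = (f ∘ F) d(g ∘ F), substitute each coordinate x_i by F_i(u, v) in f_i, and replace dx_i by d F_i = (∂F_i/∂u) du + (∂F_i/∂v) dv.
  For the x component: f_1(F) = -3*u^2; d F_1 = (2) du + (2) dv
  For the y component: f_2(F) = 4*v^2 + 3; d F_2 = (6*u) du + (0) dv
  For the z component: f_3(F) = -2*v^2; d F_3 = (0) du + (-4*v) dv
Combining and collecting du, dv coefficients:
  coeff of du: 6*u*(-u + 4*v^2 + 3)
  coeff of dv: -6*u^2 + 8*v^3
F^* omega = (6*u*(-u + 4*v^2 + 3)) du + (-6*u^2 + 8*v^3) dv.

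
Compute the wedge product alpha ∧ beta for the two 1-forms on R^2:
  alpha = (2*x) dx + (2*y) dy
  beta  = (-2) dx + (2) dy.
alpha ∧ beta = (4*x + 4*y) dx ∧ dy

Distribute the wedge, using dx_i ∧ dx_j = -dx_j ∧ dx_i and dx_i ∧ dx_i = 0. For each pair (i, j) with i < j, the coefficient of dx_i ∧ dx_j in alpha ∧ beta is (alpha_i * beta_j - alpha_j * beta_i). Collecting: alpha ∧ beta = (4*x + 4*y) dx ∧ dy.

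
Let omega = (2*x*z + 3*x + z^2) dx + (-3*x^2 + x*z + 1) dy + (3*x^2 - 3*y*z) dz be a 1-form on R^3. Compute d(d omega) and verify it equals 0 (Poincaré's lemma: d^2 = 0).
d(d omega) = 0

Step 1: d omega = sum_{i<j} (∂f_j/∂x_i - ∂f_i/∂x_j) dx_i ∧ dx_j:
  coeff of dx ∧ dy: -6*x + z
  coeff of dx ∧ dz: 4*x - 2*z
  coeff of dy ∧ dz: -x - 3*z
Step 2: Apply d again to each 2-form coefficient. The only possible 3-form in R^3 is dx ∧ dy ∧ dz, with coefficient
  ∂(coeff of dy∧dz)/∂x - ∂(coeff of dx∧dz)/∂y + ∂(coeff of dx∧dy)/∂z
  = ∂/∂x (-x - 3*z) - ∂/∂y (4*x - 2*z) + ∂/∂z (-6*x + z).
Each of these terms simplifies to sums of mixed partials that cancel in pairs. The result is 0 (by equality of mixed partials for smooth functions — Schwarz / Clairaut).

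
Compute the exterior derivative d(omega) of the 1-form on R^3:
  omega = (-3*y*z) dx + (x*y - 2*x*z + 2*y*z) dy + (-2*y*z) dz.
d(omega) = (y + z) dx ∧ dy + (3*y) dx ∧ dz + (2*x - 2*y - 2*z) dy ∧ dz

For a 1-form omega = sum_i f_i dx_i, the exterior derivative is
  d(omega) = sum_{i < j} (∂f_j/∂x_i - ∂f_i/∂x_j) dx_i ∧ dx_j.
  coefficient of dx ∧ dy: ∂f_2/∂x - ∂f_1/∂y = ∂(x*y - 2*x*z + 2*y*z)/∂x - ∂(-3*y*z)/∂y = y + z
  coefficient of dx ∧ dz: ∂f_3/∂x - ∂f_1/∂z = ∂(-2*y*z)/∂x - ∂(-3*y*z)/∂z = 3*y
  coefficient of dy ∧ dz: ∂f_3/∂y - ∂f_2/∂z = ∂(-2*y*z)/∂y - ∂(x*y - 2*x*z + 2*y*z)/∂z = 2*x - 2*y - 2*z
Assembling: d(omega) = (y + z) dx ∧ dy + (3*y) dx ∧ dz + (2*x - 2*y - 2*z) dy ∧ dz.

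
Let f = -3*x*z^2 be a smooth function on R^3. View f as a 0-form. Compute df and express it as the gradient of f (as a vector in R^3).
df = (-3*z^2) dx + (0) dy + (-6*x*z) dz; grad f = (-3*z^2, 0, -6*x*z)

For a 0-form f, d f = (∂f/∂x) dx + (∂f/∂y) dy + (∂f/∂z) dz. The components of the vector representation are exactly the entries of grad f in Cartesian coordinates:
  ∂f/∂x = -3*z^2
  ∂f/∂y = 0
  ∂f/∂z = -6*x*z.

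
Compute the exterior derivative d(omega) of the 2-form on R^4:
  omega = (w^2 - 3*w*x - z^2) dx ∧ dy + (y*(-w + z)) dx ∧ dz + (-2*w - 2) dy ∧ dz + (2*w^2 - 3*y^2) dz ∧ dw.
d(omega) = (w - 3*z) dx ∧ dy ∧ dz + (2*w - 3*x) dx ∧ dy ∧ dw + (-y) dx ∧ dz ∧ dw + (-6*y - 2) dy ∧ dz ∧ dw

For a 2-form omega = sum_{i<j} g_{ij} dx_i ∧ dx_j, the exterior derivative is
  d(omega) = sum_{i<j} d(g_{ij}) ∧ dx_i ∧ dx_j = sum_{i<j, k} (∂g_{ij}/∂x_k) dx_k ∧ dx_i ∧ dx_j.
Expand each term, using dx_k ∧ dx_i ∧ dx_j = sgn(permutation) dx_{(a)} ∧ dx_{(b)} ∧ dx_{(c)} with (a < b < c) sorted:
  d(w^2 - 3*w*x - z^2) includes (∂/∂z)(w^2 - 3*w*x - z^2) dz = (-2*z) dz, which multiplied by dx ∧ dy gives (-2*z) dx ∧ dy ∧ dz
  d(w^2 - 3*w*x - z^2) includes (∂/∂w)(w^2 - 3*w*x - z^2) dw = (2*w - 3*x) dw, which multiplied by dx ∧ dy gives (2*w - 3*x) dx ∧ dy ∧ dw
  d(y*(-w + z)) includes (∂/∂y)(y*(-w + z)) dy = (-w + z) dy, which multiplied by dx ∧ dz gives (w - z) dx ∧ dy ∧ dz
  d(y*(-w + z)) includes (∂/∂w)(y*(-w + z)) dw = (-y) dw, which multiplied by dx ∧ dz gives (-y) dx ∧ dz ∧ dw
  d(-2*w - 2) includes (∂/∂w)(-2*w - 2) dw = (-2) dw, which multiplied by dy ∧ dz gives (-2) dy ∧ dz ∧ dw
  d(2*w^2 - 3*y^2) includes (∂/∂y)(2*w^2 - 3*y^2) dy = (-6*y) dy, which multiplied by dz ∧ dw gives (-6*y) dy ∧ dz ∧ dw
Collecting like 3-forms: d(omega) = (w - 3*z) dx ∧ dy ∧ dz + (2*w - 3*x) dx ∧ dy ∧ dw + (-y) dx ∧ dz ∧ dw + (-6*y - 2) dy ∧ dz ∧ dw.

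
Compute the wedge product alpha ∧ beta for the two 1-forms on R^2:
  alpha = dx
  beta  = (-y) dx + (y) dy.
alpha ∧ beta = (y) dx ∧ dy

Distribute the wedge, using dx_i ∧ dx_j = -dx_j ∧ dx_i and dx_i ∧ dx_i = 0. For each pair (i, j) with i < j, the coefficient of dx_i ∧ dx_j in alpha ∧ beta is (alpha_i * beta_j - alpha_j * beta_i). Collecting: alpha ∧ beta = (y) dx ∧ dy.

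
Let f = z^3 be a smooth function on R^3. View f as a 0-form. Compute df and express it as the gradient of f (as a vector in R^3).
df = (0) dx + (0) dy + (3*z^2) dz; grad f = (0, 0, 3*z^2)

For a 0-form f, d f = (∂f/∂x) dx + (∂f/∂y) dy + (∂f/∂z) dz. The components of the vector representation are exactly the entries of grad f in Cartesian coordinates:
  ∂f/∂x = 0
  ∂f/∂y = 0
  ∂f/∂z = 3*z^2.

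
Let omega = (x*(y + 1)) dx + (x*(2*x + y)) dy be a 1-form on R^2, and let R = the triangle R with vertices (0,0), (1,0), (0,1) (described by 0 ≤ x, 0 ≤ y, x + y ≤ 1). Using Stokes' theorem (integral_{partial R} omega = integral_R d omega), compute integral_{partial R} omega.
integral_(partial R) omega = 2/3

Stokes: integral_partial_R omega = integral_R d omega with d omega = (∂Q/∂x - ∂P/∂y) dx ∧ dy.
  ∂Q/∂x = 4*x + y
  ∂P/∂y = x
  integrand = ∂Q/∂x - ∂P/∂y = 3*x + y.
Integrating over R: integral_0^1 integral_0^{1-x} (3*x + y) dy dx = 2/3.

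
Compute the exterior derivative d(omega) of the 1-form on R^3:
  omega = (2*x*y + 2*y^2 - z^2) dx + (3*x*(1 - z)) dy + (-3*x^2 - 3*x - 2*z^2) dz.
d(omega) = (-2*x - 4*y - 3*z + 3) dx ∧ dy + (-6*x + 2*z - 3) dx ∧ dz + (3*x) dy ∧ dz

For a 1-form omega = sum_i f_i dx_i, the exterior derivative is
  d(omega) = sum_{i < j} (∂f_j/∂x_i - ∂f_i/∂x_j) dx_i ∧ dx_j.
  coefficient of dx ∧ dy: ∂f_2/∂x - ∂f_1/∂y = ∂(3*x*(1 - z))/∂x - ∂(2*x*y + 2*y^2 - z^2)/∂y = -2*x - 4*y - 3*z + 3
  coefficient of dx ∧ dz: ∂f_3/∂x - ∂f_1/∂z = ∂(-3*x^2 - 3*x - 2*z^2)/∂x - ∂(2*x*y + 2*y^2 - z^2)/∂z = -6*x + 2*z - 3
  coefficient of dy ∧ dz: ∂f_3/∂y - ∂f_2/∂z = ∂(-3*x^2 - 3*x - 2*z^2)/∂y - ∂(3*x*(1 - z))/∂z = 3*x
Assembling: d(omega) = (-2*x - 4*y - 3*z + 3) dx ∧ dy + (-6*x + 2*z - 3) dx ∧ dz + (3*x) dy ∧ dz.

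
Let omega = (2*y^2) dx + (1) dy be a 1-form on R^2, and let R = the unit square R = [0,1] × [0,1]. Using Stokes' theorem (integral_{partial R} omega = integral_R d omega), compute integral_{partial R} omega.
integral_(partial R) omega = -2

Stokes: integral_partial_R omega = integral_R d omega with d omega = (∂Q/∂x - ∂P/∂y) dx ∧ dy.
  ∂Q/∂x = 0
  ∂P/∂y = 4*y
  integrand = ∂Q/∂x - ∂P/∂y = -4*y.
Integrating over R: integral_0^1 integral_0^1 (-4*y) dx dy = -2.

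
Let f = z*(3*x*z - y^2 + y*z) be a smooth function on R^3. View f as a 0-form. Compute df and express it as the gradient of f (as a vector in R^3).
df = (3*z^2) dx + (z*(-2*y + z)) dy + (6*x*z - y^2 + 2*y*z) dz; grad f = (3*z^2, z*(-2*y + z), 6*x*z - y^2 + 2*y*z)

For a 0-form f, d f = (∂f/∂x) dx + (∂f/∂y) dy + (∂f/∂z) dz. The components of the vector representation are exactly the entries of grad f in Cartesian coordinates:
  ∂f/∂x = 3*z^2
  ∂f/∂y = z*(-2*y + z)
  ∂f/∂z = 6*x*z - y^2 + 2*y*z.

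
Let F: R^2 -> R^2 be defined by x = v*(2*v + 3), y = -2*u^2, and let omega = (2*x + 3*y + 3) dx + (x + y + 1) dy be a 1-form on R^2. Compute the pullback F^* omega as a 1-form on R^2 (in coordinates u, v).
F^* omega = (4*u*(2*u^2 - 2*v^2 - 3*v - 1)) du + (-24*u^2*v - 18*u^2 + 16*v^3 + 36*v^2 + 30*v + 9) dv

Using F^*(f dg) = (f ∘ F) d(g ∘ F), substitute each coordinate x_i by F_i(u, v) in f_i, and replace dx_i by d F_i = (∂F_i/∂u) du + (∂F_i/∂v) dv.
  For the x component: f_1(F) = -6*u^2 + 4*v^2 + 6*v + 3; d F_1 = (0) du + (4*v + 3) dv
  For the y component: f_2(F) = -2*u^2 + 2*v^2 + 3*v + 1; d F_2 = (-4*u) du + (0) dv
Combining and collecting du, dv coefficients:
  coeff of du: 4*u*(2*u^2 - 2*v^2 - 3*v - 1)
  coeff of dv: -24*u^2*v - 18*u^2 + 16*v^3 + 36*v^2 + 30*v + 9
F^* omega = (4*u*(2*u^2 - 2*v^2 - 3*v - 1)) du + (-24*u^2*v - 18*u^2 + 16*v^3 + 36*v^2 + 30*v + 9) dv.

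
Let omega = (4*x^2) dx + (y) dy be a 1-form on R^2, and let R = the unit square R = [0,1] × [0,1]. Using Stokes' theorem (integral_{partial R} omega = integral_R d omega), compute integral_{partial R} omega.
integral_(partial R) omega = 0

Stokes: integral_partial_R omega = integral_R d omega with d omega = (∂Q/∂x - ∂P/∂y) dx ∧ dy.
  ∂Q/∂x = 0
  ∂P/∂y = 0
  integrand = ∂Q/∂x - ∂P/∂y = 0.
Integrating over R: integral_0^1 integral_0^1 (0) dx dy = 0.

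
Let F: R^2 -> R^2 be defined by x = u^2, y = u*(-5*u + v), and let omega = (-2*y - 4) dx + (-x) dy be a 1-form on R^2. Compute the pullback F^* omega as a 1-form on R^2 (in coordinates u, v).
F^* omega = (u*(30*u^2 - 5*u*v - 8)) du + (-u^3) dv

Using F^*(f dg) = (f ∘ F) d(g ∘ F), substitute each coordinate x_i by F_i(u, v) in f_i, and replace dx_i by d F_i = (∂F_i/∂u) du + (∂F_i/∂v) dv.
  For the x component: f_1(F) = 10*u^2 - 2*u*v - 4; d F_1 = (2*u) du + (0) dv
  For the y component: f_2(F) = -u^2; d F_2 = (-10*u + v) du + (u) dv
Combining and collecting du, dv coefficients:
  coeff of du: u*(30*u^2 - 5*u*v - 8)
  coeff of dv: -u^3
F^* omega = (u*(30*u^2 - 5*u*v - 8)) du + (-u^3) dv.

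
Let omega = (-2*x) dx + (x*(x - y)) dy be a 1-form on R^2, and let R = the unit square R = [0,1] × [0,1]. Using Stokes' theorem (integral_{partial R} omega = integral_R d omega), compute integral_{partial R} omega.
integral_(partial R) omega = 1/2

Stokes: integral_partial_R omega = integral_R d omega with d omega = (∂Q/∂x - ∂P/∂y) dx ∧ dy.
  ∂Q/∂x = 2*x - y
  ∂P/∂y = 0
  integrand = ∂Q/∂x - ∂P/∂y = 2*x - y.
Integrating over R: integral_0^1 integral_0^1 (2*x - y) dx dy = 1/2.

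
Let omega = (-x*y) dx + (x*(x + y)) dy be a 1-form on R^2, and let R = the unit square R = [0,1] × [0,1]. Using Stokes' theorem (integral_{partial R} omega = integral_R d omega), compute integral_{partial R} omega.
integral_(partial R) omega = 2

Stokes: integral_partial_R omega = integral_R d omega with d omega = (∂Q/∂x - ∂P/∂y) dx ∧ dy.
  ∂Q/∂x = 2*x + y
  ∂P/∂y = -x
  integrand = ∂Q/∂x - ∂P/∂y = 3*x + y.
Integrating over R: integral_0^1 integral_0^1 (3*x + y) dx dy = 2.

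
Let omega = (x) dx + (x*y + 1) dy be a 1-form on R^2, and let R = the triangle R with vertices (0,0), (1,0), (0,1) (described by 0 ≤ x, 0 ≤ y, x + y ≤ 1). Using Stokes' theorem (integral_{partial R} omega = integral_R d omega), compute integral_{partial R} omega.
integral_(partial R) omega = 1/6

Stokes: integral_partial_R omega = integral_R d omega with d omega = (∂Q/∂x - ∂P/∂y) dx ∧ dy.
  ∂Q/∂x = y
  ∂P/∂y = 0
  integrand = ∂Q/∂x - ∂P/∂y = y.
Integrating over R: integral_0^1 integral_0^{1-x} (y) dy dx = 1/6.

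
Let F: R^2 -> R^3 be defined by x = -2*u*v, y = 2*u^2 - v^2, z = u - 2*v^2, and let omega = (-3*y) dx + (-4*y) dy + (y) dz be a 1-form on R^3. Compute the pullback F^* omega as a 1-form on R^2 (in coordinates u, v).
F^* omega = (-32*u^3 + 12*u^2*v + 2*u^2 + 16*u*v^2 - 6*v^3 - v^2) du + (12*u^3 + 8*u^2*v - 6*u*v^2 - 4*v^3) dv

Using F^*(f dg) = (f ∘ F) d(g ∘ F), substitute each coordinate x_i by F_i(u, v) in f_i, and replace dx_i by d F_i = (∂F_i/∂u) du + (∂F_i/∂v) dv.
  For the x component: f_1(F) = -6*u^2 + 3*v^2; d F_1 = (-2*v) du + (-2*u) dv
  For the y component: f_2(F) = -8*u^2 + 4*v^2; d F_2 = (4*u) du + (-2*v) dv
  For the z component: f_3(F) = 2*u^2 - v^2; d F_3 = (1) du + (-4*v) dv
Combining and collecting du, dv coefficients:
  coeff of du: -32*u^3 + 12*u^2*v + 2*u^2 + 16*u*v^2 - 6*v^3 - v^2
  coeff of dv: 12*u^3 + 8*u^2*v - 6*u*v^2 - 4*v^3
F^* omega = (-32*u^3 + 12*u^2*v + 2*u^2 + 16*u*v^2 - 6*v^3 - v^2) du + (12*u^3 + 8*u^2*v - 6*u*v^2 - 4*v^3) dv.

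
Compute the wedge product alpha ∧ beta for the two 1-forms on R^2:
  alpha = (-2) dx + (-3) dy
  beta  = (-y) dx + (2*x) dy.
alpha ∧ beta = (-4*x - 3*y) dx ∧ dy

Distribute the wedge, using dx_i ∧ dx_j = -dx_j ∧ dx_i and dx_i ∧ dx_i = 0. For each pair (i, j) with i < j, the coefficient of dx_i ∧ dx_j in alpha ∧ beta is (alpha_i * beta_j - alpha_j * beta_i). Collecting: alpha ∧ beta = (-4*x - 3*y) dx ∧ dy.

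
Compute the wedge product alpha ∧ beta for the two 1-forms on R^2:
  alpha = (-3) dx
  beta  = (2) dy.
alpha ∧ beta = (-6) dx ∧ dy

Distribute the wedge, using dx_i ∧ dx_j = -dx_j ∧ dx_i and dx_i ∧ dx_i = 0. For each pair (i, j) with i < j, the coefficient of dx_i ∧ dx_j in alpha ∧ beta is (alpha_i * beta_j - alpha_j * beta_i). Collecting: alpha ∧ beta = (-6) dx ∧ dy.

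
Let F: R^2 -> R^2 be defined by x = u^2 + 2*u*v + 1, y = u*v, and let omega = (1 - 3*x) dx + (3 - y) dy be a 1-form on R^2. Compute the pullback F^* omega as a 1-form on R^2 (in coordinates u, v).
F^* omega = (-6*u^3 - 18*u^2*v - 13*u*v^2 - 4*u - v) du + (u*(-6*u^2 - 13*u*v - 1)) dv

Using F^*(f dg) = (f ∘ F) d(g ∘ F), substitute each coordinate x_i by F_i(u, v) in f_i, and replace dx_i by d F_i = (∂F_i/∂u) du + (∂F_i/∂v) dv.
  For the x component: f_1(F) = -3*u^2 - 6*u*v - 2; d F_1 = (2*u + 2*v) du + (2*u) dv
  For the y component: f_2(F) = -u*v + 3; d F_2 = (v) du + (u) dv
Combining and collecting du, dv coefficients:
  coeff of du: -6*u^3 - 18*u^2*v - 13*u*v^2 - 4*u - v
  coeff of dv: u*(-6*u^2 - 13*u*v - 1)
F^* omega = (-6*u^3 - 18*u^2*v - 13*u*v^2 - 4*u - v) du + (u*(-6*u^2 - 13*u*v - 1)) dv.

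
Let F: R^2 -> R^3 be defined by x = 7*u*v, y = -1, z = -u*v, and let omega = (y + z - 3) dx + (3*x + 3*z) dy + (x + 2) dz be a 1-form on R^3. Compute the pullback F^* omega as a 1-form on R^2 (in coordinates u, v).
F^* omega = (2*v*(-7*u*v - 15)) du + (2*u*(-7*u*v - 15)) dv

Using F^*(f dg) = (f ∘ F) d(g ∘ F), substitute each coordinate x_i by F_i(u, v) in f_i, and replace dx_i by d F_i = (∂F_i/∂u) du + (∂F_i/∂v) dv.
  For the x component: f_1(F) = -u*v - 4; d F_1 = (7*v) du + (7*u) dv
  For the y component: f_2(F) = 18*u*v; d F_2 = (0) du + (0) dv
  For the z component: f_3(F) = 7*u*v + 2; d F_3 = (-v) du + (-u) dv
Combining and collecting du, dv coefficients:
  coeff of du: 2*v*(-7*u*v - 15)
  coeff of dv: 2*u*(-7*u*v - 15)
F^* omega = (2*v*(-7*u*v - 15)) du + (2*u*(-7*u*v - 15)) dv.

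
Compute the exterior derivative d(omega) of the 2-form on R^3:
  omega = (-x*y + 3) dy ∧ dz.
d(omega) = (-y) dx ∧ dy ∧ dz

For a 2-form omega = sum_{i<j} g_{ij} dx_i ∧ dx_j, the exterior derivative is
  d(omega) = sum_{i<j} d(g_{ij}) ∧ dx_i ∧ dx_j = sum_{i<j, k} (∂g_{ij}/∂x_k) dx_k ∧ dx_i ∧ dx_j.
Expand each term, using dx_k ∧ dx_i ∧ dx_j = sgn(permutation) dx_{(a)} ∧ dx_{(b)} ∧ dx_{(c)} with (a < b < c) sorted:
  d(-x*y + 3) includes (∂/∂x)(-x*y + 3) dx = (-y) dx, which multiplied by dy ∧ dz gives (-y) dx ∧ dy ∧ dz
Collecting like 3-forms: d(omega) = (-y) dx ∧ dy ∧ dz.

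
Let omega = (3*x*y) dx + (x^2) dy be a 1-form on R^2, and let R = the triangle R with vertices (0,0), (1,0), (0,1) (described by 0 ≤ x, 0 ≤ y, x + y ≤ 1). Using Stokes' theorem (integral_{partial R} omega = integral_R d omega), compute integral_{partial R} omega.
integral_(partial R) omega = -1/6

Stokes: integral_partial_R omega = integral_R d omega with d omega = (∂Q/∂x - ∂P/∂y) dx ∧ dy.
  ∂Q/∂x = 2*x
  ∂P/∂y = 3*x
  integrand = ∂Q/∂x - ∂P/∂y = -x.
Integrating over R: integral_0^1 integral_0^{1-x} (-x) dy dx = -1/6.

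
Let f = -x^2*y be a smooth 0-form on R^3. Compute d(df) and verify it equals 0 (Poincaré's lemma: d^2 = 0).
d(df) = 0

Step 1: df = sum_i (∂f/∂x_i) dx_i = (-2*x*y) dx + (-x^2) dy + (0) dz.
Step 2: Apply d again. Using the 1-form formula, the coefficient of dx ∧ dy in d(df) is ∂^2 f/∂x ∂y - ∂^2 f/∂y ∂x = (-2*x) - (-2*x) = 0 (equality of mixed partials for smooth f).
Similarly for dx ∧ dz and dy ∧ dz — all coefficients vanish. So d(df) = 0.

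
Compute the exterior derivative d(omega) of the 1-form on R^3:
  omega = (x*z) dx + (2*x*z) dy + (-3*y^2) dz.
d(omega) = (2*z) dx ∧ dy + (-x) dx ∧ dz + (-2*x - 6*y) dy ∧ dz

For a 1-form omega = sum_i f_i dx_i, the exterior derivative is
  d(omega) = sum_{i < j} (∂f_j/∂x_i - ∂f_i/∂x_j) dx_i ∧ dx_j.
  coefficient of dx ∧ dy: ∂f_2/∂x - ∂f_1/∂y = ∂(2*x*z)/∂x - ∂(x*z)/∂y = 2*z
  coefficient of dx ∧ dz: ∂f_3/∂x - ∂f_1/∂z = ∂(-3*y^2)/∂x - ∂(x*z)/∂z = -x
  coefficient of dy ∧ dz: ∂f_3/∂y - ∂f_2/∂z = ∂(-3*y^2)/∂y - ∂(2*x*z)/∂z = -2*x - 6*y
Assembling: d(omega) = (2*z) dx ∧ dy + (-x) dx ∧ dz + (-2*x - 6*y) dy ∧ dz.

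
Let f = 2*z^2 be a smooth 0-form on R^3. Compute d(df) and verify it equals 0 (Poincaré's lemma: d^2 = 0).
d(df) = 0

Step 1: df = sum_i (∂f/∂x_i) dx_i = (0) dx + (0) dy + (4*z) dz.
Step 2: Apply d again. Using the 1-form formula, the coefficient of dx ∧ dy in d(df) is ∂^2 f/∂x ∂y - ∂^2 f/∂y ∂x = (0) - (0) = 0 (equality of mixed partials for smooth f).
Similarly for dx ∧ dz and dy ∧ dz — all coefficients vanish. So d(df) = 0.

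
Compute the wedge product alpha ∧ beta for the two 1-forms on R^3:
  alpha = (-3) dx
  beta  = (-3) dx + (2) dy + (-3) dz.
alpha ∧ beta = (-6) dx ∧ dy + (9) dx ∧ dz

Distribute the wedge, using dx_i ∧ dx_j = -dx_j ∧ dx_i and dx_i ∧ dx_i = 0. For each pair (i, j) with i < j, the coefficient of dx_i ∧ dx_j in alpha ∧ beta is (alpha_i * beta_j - alpha_j * beta_i). Collecting: alpha ∧ beta = (-6) dx ∧ dy + (9) dx ∧ dz.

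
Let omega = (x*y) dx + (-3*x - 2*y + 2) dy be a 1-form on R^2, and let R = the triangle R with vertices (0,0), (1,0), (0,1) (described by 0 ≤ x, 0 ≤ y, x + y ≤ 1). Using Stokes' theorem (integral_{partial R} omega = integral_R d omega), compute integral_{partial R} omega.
integral_(partial R) omega = -5/3

Stokes: integral_partial_R omega = integral_R d omega with d omega = (∂Q/∂x - ∂P/∂y) dx ∧ dy.
  ∂Q/∂x = -3
  ∂P/∂y = x
  integrand = ∂Q/∂x - ∂P/∂y = -x - 3.
Integrating over R: integral_0^1 integral_0^{1-x} (-x - 3) dy dx = -5/3.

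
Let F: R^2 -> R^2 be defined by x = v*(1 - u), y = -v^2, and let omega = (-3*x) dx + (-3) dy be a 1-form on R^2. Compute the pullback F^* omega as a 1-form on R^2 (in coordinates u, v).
F^* omega = (3*v^2*(1 - u)) du + (3*v*(-u^2 + 2*u + 1)) dv

Using F^*(f dg) = (f ∘ F) d(g ∘ F), substitute each coordinate x_i by F_i(u, v) in f_i, and replace dx_i by d F_i = (∂F_i/∂u) du + (∂F_i/∂v) dv.
  For the x component: f_1(F) = 3*v*(u - 1); d F_1 = (-v) du + (1 - u) dv
  For the y component: f_2(F) = -3; d F_2 = (0) du + (-2*v) dv
Combining and collecting du, dv coefficients:
  coeff of du: 3*v^2*(1 - u)
  coeff of dv: 3*v*(-u^2 + 2*u + 1)
F^* omega = (3*v^2*(1 - u)) du + (3*v*(-u^2 + 2*u + 1)) dv.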